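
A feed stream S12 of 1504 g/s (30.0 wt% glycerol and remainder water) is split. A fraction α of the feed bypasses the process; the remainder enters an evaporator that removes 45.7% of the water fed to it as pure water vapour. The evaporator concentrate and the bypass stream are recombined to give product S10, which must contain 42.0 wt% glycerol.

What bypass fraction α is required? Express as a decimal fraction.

All 1504×0.300 = 451.2 g/s of glycerol reaches S10, so S10 = 451.2/0.420 = 1074.3 g/s and vapour = 429.71 g/s.
The evaporator receives (1−α)·1504 of feed at 0.700 water and removes 0.457 of that water:
0.457×0.700×(1−α)×1504 = 429.71
(1−α) = 429.71/481.13 = 0.8931;  α = 0.1069.

0.107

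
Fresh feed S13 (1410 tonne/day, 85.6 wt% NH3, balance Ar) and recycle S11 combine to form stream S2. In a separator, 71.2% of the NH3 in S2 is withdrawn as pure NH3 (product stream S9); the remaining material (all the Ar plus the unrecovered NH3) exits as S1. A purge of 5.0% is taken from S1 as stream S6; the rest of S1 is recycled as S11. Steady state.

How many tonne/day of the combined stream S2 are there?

Ar enters only via S13 and leaves only via the purge: 1410×0.144 = 0.050×(Ar in S1), and the separator passes all Ar, so Ar in S2 = Ar in S1 = 4060.8 tonne/day.
NH3 in S2: m_A = 1410×0.856 + (1−0.050)·(1−0.712)·m_A, so m_A = 1207/0.7264 = 1661.6 tonne/day.
S2 = 1661.6 + 4060.8 = 5722.4 tonne/day.

5722 tonne/day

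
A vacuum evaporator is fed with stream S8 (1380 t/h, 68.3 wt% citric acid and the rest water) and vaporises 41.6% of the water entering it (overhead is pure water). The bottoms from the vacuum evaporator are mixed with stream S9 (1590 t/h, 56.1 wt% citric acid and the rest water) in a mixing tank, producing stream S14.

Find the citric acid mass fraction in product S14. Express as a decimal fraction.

Vapour removed = 0.416×0.317×1380 = 181.98 t/h; concentrate = 1198 t/h.
citric acid reaching the mixer = 942.54 (from concentrate) + 1590×0.561 = 1834.5 t/h.
Product flow = 1198 + 1590 = 2788 t/h; citric acid fraction = 0.658.

0.658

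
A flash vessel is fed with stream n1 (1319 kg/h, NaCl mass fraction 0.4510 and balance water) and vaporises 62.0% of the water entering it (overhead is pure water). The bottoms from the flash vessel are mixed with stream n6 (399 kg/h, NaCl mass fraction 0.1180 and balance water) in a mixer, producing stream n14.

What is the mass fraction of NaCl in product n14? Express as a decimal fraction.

Vapour removed = 0.620×0.549×1319 = 448.96 kg/h; concentrate = 870.04 kg/h.
NaCl reaching the mixer = 594.87 (from concentrate) + 399×0.118 = 641.95 kg/h.
Product flow = 870.04 + 399 = 1269 kg/h; NaCl fraction = 0.5059.

0.5059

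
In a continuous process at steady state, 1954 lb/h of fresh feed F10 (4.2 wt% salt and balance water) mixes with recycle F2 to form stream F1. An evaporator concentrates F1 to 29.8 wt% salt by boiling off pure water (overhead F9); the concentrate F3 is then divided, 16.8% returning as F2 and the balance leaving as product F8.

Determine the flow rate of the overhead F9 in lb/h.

Overall salt balance (none leaves overhead): salt in fresh feed = salt in product, i.e. 1954×0.042 = (1−0.168)·F3·0.298.
F3 = 82.068/(0.298×0.832) = 331 lb/h.
Recycle F2 = 0.168×331 = 55.609 lb/h.
Combined feed F1 = 1954 + 55.609 = 2009.6 lb/h.
Overhead F9 = F1 − F3 = 2009.6 − 331 = 1678.6 lb/h.

1679 lb/h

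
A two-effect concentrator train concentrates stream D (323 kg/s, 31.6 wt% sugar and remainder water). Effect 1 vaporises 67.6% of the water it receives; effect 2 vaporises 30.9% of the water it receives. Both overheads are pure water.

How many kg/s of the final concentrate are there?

151.5 kg/s

water in feed = 323×0.684 = 220.93 kg/s.
After stage 1: water left = (1−0.676)×220.93 = 71.582; stream total = 173.65 kg/s.
After stage 2: water left = (1−0.309)×71.582 = 49.463; final concentrate = 151.53 kg/s.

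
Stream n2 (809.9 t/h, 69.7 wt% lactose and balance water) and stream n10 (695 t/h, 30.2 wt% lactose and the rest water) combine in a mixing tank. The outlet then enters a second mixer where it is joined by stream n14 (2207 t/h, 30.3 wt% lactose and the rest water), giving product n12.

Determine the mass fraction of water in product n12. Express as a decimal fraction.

Overall, product flow = 3711.9 t/h.
water in = 809.9×0.303 + 695×0.698 + 2207×0.697 = 2268.8 t/h.
water fraction in n12 = 0.6112.

0.6112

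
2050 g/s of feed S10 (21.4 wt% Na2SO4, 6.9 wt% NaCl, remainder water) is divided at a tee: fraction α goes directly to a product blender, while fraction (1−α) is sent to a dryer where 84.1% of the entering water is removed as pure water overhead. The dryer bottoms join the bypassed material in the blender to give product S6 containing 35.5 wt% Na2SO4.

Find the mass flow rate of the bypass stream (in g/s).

All 2050×0.214 = 438.7 g/s of Na2SO4 reaches S6, so S6 = 438.7/0.355 = 1235.8 g/s and vapour = 814.23 g/s.
The evaporator receives (1−α)·2050 of feed at 0.717 water and removes 0.841 of that water:
0.841×0.717×(1−α)×2050 = 814.23
(1−α) = 814.23/1236.1 = 0.6587;  α = 0.3413.
Bypass flow = 0.3413×2050 = 699.7 g/s.

699.7 g/s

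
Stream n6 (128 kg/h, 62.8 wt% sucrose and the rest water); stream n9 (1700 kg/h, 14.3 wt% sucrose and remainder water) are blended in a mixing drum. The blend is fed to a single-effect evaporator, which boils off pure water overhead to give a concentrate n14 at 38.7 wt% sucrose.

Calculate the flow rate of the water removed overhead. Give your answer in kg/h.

992.1 kg/h

sucrose entering = 128×0.628 + 1700×0.143 = 323.48 kg/h.
All sucrose reports to n14, so n14 = 323.48/0.387 = 835.88 kg/h.
Total feed = 1828 kg/h; overhead = 1828 − 835.88 = 992.12 kg/h.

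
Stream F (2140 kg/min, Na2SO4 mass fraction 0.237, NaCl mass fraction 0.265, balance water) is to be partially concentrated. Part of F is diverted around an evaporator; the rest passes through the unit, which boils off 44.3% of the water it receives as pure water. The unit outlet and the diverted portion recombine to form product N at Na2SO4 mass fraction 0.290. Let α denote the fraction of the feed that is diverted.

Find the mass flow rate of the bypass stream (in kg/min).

All 2140×0.237 = 507.18 kg/min of Na2SO4 reaches N, so N = 507.18/0.290 = 1748.9 kg/min and vapour = 391.1 kg/min.
The evaporator receives (1−α)·2140 of feed at 0.498 water and removes 0.443 of that water:
0.443×0.498×(1−α)×2140 = 391.1
(1−α) = 391.1/472.11 = 0.8284;  α = 0.1716.
Bypass flow = 0.1716×2140 = 367.2 kg/min.

367.2 kg/min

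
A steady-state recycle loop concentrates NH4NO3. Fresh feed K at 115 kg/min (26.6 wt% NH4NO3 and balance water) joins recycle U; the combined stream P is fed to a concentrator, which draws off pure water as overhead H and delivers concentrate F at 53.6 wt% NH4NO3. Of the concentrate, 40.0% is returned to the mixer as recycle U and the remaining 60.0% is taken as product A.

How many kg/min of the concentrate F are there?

95.12 kg/min

Overall NH4NO3 balance (none leaves overhead): NH4NO3 in fresh feed = NH4NO3 in product, i.e. 115×0.266 = (1−0.400)·F·0.536.
F = 30.59/(0.536×0.600) = 95.118 kg/min.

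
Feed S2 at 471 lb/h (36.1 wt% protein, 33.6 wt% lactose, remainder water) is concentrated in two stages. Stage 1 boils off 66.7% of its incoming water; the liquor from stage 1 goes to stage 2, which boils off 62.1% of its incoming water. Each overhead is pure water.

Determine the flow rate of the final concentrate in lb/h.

water in feed = 471×0.303 = 142.71 lb/h.
After stage 1: water left = (1−0.667)×142.71 = 47.523; stream total = 375.81 lb/h.
After stage 2: water left = (1−0.621)×47.523 = 18.011; final concentrate = 346.3 lb/h.

346.3 lb/h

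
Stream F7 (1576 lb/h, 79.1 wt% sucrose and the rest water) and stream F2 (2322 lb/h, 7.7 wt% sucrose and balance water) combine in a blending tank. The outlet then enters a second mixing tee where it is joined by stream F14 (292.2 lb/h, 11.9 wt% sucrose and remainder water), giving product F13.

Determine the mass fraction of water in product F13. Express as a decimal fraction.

Overall, product flow = 4190.2 lb/h.
water in = 1576×0.209 + 2322×0.923 + 292.2×0.881 = 2730 lb/h.
water fraction in F13 = 0.6515.

0.6515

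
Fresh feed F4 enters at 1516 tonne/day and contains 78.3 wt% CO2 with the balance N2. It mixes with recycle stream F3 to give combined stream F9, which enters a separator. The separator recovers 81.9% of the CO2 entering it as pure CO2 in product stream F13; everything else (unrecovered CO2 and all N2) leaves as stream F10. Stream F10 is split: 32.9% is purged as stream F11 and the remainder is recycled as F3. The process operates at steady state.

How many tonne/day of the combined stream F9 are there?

2351 tonne/day

N2 enters only via F4 and leaves only via the purge: 1516×0.217 = 0.329×(N2 in F10), and the separator passes all N2, so N2 in F9 = N2 in F10 = 999.91 tonne/day.
CO2 in F9: m_A = 1516×0.783 + (1−0.329)·(1−0.819)·m_A, so m_A = 1187/0.8785 = 1351.1 tonne/day.
F9 = 1351.1 + 999.91 = 2351 tonne/day.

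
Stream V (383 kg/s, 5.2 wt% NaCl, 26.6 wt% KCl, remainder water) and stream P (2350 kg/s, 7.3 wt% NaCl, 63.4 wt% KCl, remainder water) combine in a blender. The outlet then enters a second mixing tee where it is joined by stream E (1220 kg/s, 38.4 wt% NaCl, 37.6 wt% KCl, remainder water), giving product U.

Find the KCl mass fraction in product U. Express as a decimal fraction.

0.519

Overall, product flow = 3953 kg/s.
KCl in = 383×0.266 + 2350×0.634 + 1220×0.376 = 2050.5 kg/s.
KCl fraction in U = 0.519.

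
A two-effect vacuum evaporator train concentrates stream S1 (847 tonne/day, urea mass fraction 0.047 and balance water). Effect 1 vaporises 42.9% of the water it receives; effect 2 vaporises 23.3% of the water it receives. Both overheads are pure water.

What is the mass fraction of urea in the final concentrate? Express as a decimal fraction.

0.101

water in feed = 847×0.953 = 807.19 tonne/day.
After stage 1: water left = (1−0.429)×807.19 = 460.91; stream total = 500.72 tonne/day.
After stage 2: water left = (1−0.233)×460.91 = 353.51; final concentrate = 393.32 tonne/day.
urea fraction = 39.809/393.32 = 0.101.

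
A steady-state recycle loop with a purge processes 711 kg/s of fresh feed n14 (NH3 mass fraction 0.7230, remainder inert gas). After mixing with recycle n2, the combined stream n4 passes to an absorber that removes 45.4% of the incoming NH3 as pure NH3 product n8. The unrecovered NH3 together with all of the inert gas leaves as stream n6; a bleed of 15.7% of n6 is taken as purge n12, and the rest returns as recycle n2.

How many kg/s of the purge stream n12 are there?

inert gas enters only via n14 and leaves only via the purge: 711×0.277 = 0.157×(inert gas in n6), and the absorber passes all inert gas, so inert gas in n4 = inert gas in n6 = 1254.4 kg/s.
NH3 in n4: m_A = 711×0.723 + (1−0.157)·(1−0.454)·m_A, so m_A = 514.05/0.5397 = 952.44 kg/s.
n6 = (1−0.454)×952.44 + 1254.4 = 1774.5 kg/s.
Purge n12 = 0.157×1774.5 = 278.59 kg/s.

278.6 kg/s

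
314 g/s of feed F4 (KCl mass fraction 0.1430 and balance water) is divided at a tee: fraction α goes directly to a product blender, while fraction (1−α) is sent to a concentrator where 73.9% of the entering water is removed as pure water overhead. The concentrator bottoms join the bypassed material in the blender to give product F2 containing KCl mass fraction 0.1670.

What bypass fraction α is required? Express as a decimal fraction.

All 314×0.143 = 44.902 g/s of KCl reaches F2, so F2 = 44.902/0.167 = 268.87 g/s and vapour = 45.126 g/s.
The evaporator receives (1−α)·314 of feed at 0.857 water and removes 0.739 of that water:
0.739×0.857×(1−α)×314 = 45.126
(1−α) = 45.126/198.86 = 0.2269;  α = 0.7731.

0.773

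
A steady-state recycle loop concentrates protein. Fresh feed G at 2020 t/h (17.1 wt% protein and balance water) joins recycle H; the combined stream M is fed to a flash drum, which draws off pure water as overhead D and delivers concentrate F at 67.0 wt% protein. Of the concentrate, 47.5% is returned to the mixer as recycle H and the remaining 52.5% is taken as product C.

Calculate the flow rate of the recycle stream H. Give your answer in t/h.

Overall protein balance (none leaves overhead): protein in fresh feed = protein in product, i.e. 2020×0.171 = (1−0.475)·F·0.670.
F = 345.42/(0.670×0.525) = 982 t/h.
Recycle H = 0.475×982 = 466.45 t/h.

466.5 t/h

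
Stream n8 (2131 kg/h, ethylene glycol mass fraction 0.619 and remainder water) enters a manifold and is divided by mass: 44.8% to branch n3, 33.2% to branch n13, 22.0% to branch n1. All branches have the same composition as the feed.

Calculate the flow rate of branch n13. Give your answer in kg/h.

707.5 kg/h

Branch n13 flow = 0.332×2131 = 707.49 kg/h.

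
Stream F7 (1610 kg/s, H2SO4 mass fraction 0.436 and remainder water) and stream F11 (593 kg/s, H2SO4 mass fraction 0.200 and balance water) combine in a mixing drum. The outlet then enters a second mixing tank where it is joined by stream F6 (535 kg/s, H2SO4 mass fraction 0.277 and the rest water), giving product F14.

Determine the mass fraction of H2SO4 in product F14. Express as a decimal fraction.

Overall, product flow = 2738 kg/s.
H2SO4 in = 1610×0.436 + 593×0.200 + 535×0.277 = 968.76 kg/s.
H2SO4 fraction in F14 = 0.354.

0.354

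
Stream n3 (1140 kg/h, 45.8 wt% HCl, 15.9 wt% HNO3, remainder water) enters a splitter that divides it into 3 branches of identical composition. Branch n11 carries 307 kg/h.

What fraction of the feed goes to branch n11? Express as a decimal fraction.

0.269

Fraction to n11 = 307/1140 = 0.2693.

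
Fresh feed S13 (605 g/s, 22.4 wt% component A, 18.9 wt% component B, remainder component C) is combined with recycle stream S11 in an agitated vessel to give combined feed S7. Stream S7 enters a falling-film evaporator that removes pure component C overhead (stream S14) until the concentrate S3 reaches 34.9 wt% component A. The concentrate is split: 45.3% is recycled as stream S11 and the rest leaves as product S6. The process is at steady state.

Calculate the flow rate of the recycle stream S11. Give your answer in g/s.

321.6 g/s

Overall component A balance (none leaves overhead): component A in fresh feed = component A in product, i.e. 605×0.224 = (1−0.453)·S3·0.349.
S3 = 135.52/(0.349×0.547) = 709.89 g/s.
Recycle S11 = 0.453×709.89 = 321.58 g/s.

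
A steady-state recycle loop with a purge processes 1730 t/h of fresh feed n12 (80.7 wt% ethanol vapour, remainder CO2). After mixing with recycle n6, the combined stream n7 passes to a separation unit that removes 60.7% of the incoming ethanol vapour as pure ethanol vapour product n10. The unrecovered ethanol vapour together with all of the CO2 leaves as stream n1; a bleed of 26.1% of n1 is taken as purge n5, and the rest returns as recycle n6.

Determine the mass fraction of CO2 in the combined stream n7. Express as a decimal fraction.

CO2 enters only via n12 and leaves only via the purge: 1730×0.193 = 0.261×(CO2 in n1), and the separation unit passes all CO2, so CO2 in n7 = CO2 in n1 = 1279.3 t/h.
ethanol vapour in n7: m_A = 1730×0.807 + (1−0.261)·(1−0.607)·m_A, so m_A = 1396.1/0.7096 = 1967.5 t/h.
n7 = 1967.5 + 1279.3 = 3246.8 t/h.
CO2 fraction in n7 = 1279.3/3246.8 = 0.394.

0.394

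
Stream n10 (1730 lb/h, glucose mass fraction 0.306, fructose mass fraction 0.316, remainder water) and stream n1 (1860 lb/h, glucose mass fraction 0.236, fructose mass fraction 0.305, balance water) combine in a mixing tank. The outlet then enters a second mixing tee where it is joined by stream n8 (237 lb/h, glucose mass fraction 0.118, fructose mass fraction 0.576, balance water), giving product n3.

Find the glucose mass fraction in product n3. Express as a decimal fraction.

Overall, product flow = 3827 lb/h.
glucose in = 1730×0.306 + 1860×0.236 + 237×0.118 = 996.31 lb/h.
glucose fraction in n3 = 0.260.

0.260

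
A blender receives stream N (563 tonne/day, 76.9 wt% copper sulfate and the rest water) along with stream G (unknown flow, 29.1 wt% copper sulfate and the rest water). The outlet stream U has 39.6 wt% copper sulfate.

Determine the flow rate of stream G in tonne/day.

Let G be the unknown flow. Total out = 563 + G.
copper sulfate balance: 432.95 + 0.291·G = 0.396·(563 + G)
(0.291 − 0.396)·G = 0.396×563 − 432.95 = -210
G = -210 / -0.105 = 2000 tonne/day

2000 tonne/day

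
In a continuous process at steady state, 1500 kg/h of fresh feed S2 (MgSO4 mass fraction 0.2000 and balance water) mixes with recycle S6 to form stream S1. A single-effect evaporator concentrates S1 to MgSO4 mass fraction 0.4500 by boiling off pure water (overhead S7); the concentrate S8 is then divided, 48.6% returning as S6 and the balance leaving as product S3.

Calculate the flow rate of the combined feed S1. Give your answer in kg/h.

2130 kg/h

Overall MgSO4 balance (none leaves overhead): MgSO4 in fresh feed = MgSO4 in product, i.e. 1500×0.200 = (1−0.486)·S8·0.450.
S8 = 300/(0.450×0.514) = 1297 kg/h.
Recycle S6 = 0.486×1297 = 630.35 kg/h.
Combined feed S1 = 1500 + 630.35 = 2130.4 kg/h.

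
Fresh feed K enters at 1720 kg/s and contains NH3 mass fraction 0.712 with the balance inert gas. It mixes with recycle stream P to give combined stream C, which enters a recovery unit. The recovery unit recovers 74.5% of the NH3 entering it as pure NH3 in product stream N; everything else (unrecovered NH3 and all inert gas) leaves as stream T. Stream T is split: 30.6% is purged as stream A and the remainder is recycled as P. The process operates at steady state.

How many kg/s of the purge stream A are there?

inert gas enters only via K and leaves only via the purge: 1720×0.288 = 0.306×(inert gas in T), and the recovery unit passes all inert gas, so inert gas in C = inert gas in T = 1618.8 kg/s.
NH3 in C: m_A = 1720×0.712 + (1−0.306)·(1−0.745)·m_A, so m_A = 1224.6/0.8230 = 1488 kg/s.
T = (1−0.745)×1488 + 1618.8 = 1998.3 kg/s.
Purge A = 0.306×1998.3 = 611.47 kg/s.

611.5 kg/s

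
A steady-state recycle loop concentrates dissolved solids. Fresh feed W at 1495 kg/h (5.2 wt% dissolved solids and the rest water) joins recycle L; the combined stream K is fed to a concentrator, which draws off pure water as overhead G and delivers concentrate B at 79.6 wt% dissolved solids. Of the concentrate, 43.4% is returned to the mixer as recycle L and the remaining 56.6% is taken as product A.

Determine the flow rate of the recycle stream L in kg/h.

Overall dissolved solids balance (none leaves overhead): dissolved solids in fresh feed = dissolved solids in product, i.e. 1495×0.052 = (1−0.434)·B·0.796.
B = 77.74/(0.796×0.566) = 172.55 kg/h.
Recycle L = 0.434×172.55 = 74.887 kg/h.

74.89 kg/h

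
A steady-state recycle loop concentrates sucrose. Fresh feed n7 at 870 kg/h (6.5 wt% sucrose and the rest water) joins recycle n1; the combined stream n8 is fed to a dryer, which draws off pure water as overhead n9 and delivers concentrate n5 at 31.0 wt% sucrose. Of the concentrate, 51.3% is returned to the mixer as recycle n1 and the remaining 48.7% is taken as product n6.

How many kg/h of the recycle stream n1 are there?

192.2 kg/h

Overall sucrose balance (none leaves overhead): sucrose in fresh feed = sucrose in product, i.e. 870×0.065 = (1−0.513)·n5·0.310.
n5 = 56.55/(0.310×0.487) = 374.58 kg/h.
Recycle n1 = 0.513×374.58 = 192.16 kg/h.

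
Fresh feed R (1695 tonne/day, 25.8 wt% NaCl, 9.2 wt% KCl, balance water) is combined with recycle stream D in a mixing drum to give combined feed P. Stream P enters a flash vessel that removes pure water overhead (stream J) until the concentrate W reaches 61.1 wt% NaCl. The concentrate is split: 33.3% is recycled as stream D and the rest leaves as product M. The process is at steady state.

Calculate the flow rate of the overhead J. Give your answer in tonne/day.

979.3 tonne/day

Overall NaCl balance (none leaves overhead): NaCl in fresh feed = NaCl in product, i.e. 1695×0.258 = (1−0.333)·W·0.611.
W = 437.31/(0.611×0.667) = 1073.1 tonne/day.
Recycle D = 0.333×1073.1 = 357.33 tonne/day.
Combined feed P = 1695 + 357.33 = 2052.3 tonne/day.
Overhead J = P − W = 2052.3 − 1073.1 = 979.27 tonne/day.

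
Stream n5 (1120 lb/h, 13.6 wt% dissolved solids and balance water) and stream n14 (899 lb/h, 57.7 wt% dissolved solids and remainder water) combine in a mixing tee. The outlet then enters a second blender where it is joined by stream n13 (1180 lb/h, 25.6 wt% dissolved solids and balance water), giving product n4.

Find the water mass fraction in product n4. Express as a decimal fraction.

0.6958

Overall, product flow = 3199 lb/h.
water in = 1120×0.864 + 899×0.423 + 1180×0.744 = 2225.9 lb/h.
water fraction in n4 = 0.6958.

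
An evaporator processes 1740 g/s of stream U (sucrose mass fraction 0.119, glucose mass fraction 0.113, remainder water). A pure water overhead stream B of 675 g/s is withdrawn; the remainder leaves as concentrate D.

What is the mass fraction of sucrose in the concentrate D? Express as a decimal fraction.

sucrose is not removed: 1740×0.119 = 207.06 g/s of sucrose enters D.
Concentrate = 1740 − 675 = 1065 g/s.
Mass fraction = 207.06/1065 = 0.194.

0.194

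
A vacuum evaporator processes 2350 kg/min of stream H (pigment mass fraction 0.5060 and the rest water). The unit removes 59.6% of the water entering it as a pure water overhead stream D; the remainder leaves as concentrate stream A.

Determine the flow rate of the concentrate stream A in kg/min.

1658 kg/min

water entering = 2350×0.494 = 1160.9 kg/min; overhead removed = 0.596×1160.9 = 691.9 kg/min.
Concentrate = 2350 − 691.9 = 1658.1 kg/min.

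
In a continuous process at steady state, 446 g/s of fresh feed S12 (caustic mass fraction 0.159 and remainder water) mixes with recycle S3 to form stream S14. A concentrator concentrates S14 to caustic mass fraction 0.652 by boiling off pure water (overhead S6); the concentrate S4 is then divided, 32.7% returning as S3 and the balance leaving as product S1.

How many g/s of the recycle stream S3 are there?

52.85 g/s

Overall caustic balance (none leaves overhead): caustic in fresh feed = caustic in product, i.e. 446×0.159 = (1−0.327)·S4·0.652.
S4 = 70.914/(0.652×0.673) = 161.61 g/s.
Recycle S3 = 0.327×161.61 = 52.847 g/s.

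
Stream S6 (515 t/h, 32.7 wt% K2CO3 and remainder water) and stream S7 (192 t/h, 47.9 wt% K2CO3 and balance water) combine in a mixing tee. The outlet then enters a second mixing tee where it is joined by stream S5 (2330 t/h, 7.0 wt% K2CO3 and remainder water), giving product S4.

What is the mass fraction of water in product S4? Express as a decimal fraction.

Overall, product flow = 3037 t/h.
water in = 515×0.673 + 192×0.521 + 2330×0.930 = 2613.5 t/h.
water fraction in S4 = 0.861.

0.861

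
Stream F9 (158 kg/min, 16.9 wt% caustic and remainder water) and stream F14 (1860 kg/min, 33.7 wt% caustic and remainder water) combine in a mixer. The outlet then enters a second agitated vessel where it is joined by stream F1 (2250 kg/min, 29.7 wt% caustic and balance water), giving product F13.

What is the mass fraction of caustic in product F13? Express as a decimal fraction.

0.310

Overall, product flow = 4268 kg/min.
caustic in = 158×0.169 + 1860×0.337 + 2250×0.297 = 1321.8 kg/min.
caustic fraction in F13 = 0.310.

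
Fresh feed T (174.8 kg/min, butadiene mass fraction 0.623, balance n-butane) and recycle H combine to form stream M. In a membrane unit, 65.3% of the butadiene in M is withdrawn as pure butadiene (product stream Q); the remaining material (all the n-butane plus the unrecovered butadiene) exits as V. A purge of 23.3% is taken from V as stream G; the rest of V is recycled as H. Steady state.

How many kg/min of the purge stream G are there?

77.9 kg/min

n-butane enters only via T and leaves only via the purge: 174.8×0.377 = 0.233×(n-butane in V), and the membrane unit passes all n-butane, so n-butane in M = n-butane in V = 282.83 kg/min.
butadiene in M: m_A = 174.8×0.623 + (1−0.233)·(1−0.653)·m_A, so m_A = 108.9/0.7339 = 148.4 kg/min.
V = (1−0.653)×148.4 + 282.83 = 334.32 kg/min.
Purge G = 0.233×334.32 = 77.898 kg/min.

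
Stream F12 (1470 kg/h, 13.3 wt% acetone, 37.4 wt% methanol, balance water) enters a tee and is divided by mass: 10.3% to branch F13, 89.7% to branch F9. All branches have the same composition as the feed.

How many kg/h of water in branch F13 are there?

Branch F13 total = 0.103×1470 = 151.41 kg/h.
water in F13 = 0.493×151.41 = 74.645 kg/h.

74.65 kg/h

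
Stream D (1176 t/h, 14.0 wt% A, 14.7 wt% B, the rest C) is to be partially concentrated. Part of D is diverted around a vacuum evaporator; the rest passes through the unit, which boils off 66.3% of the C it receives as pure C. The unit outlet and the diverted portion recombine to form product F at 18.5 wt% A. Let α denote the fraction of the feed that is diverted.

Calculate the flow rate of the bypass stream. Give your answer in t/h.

570.9 t/h

All 1176×0.140 = 164.64 t/h of A reaches F, so F = 164.64/0.185 = 889.95 t/h and vapour = 286.05 t/h.
The evaporator receives (1−α)·1176 of feed at 0.713 C and removes 0.663 of that C:
0.663×0.713×(1−α)×1176 = 286.05
(1−α) = 286.05/555.92 = 0.5146;  α = 0.4854.
Bypass flow = 0.4854×1176 = 570.88 t/h.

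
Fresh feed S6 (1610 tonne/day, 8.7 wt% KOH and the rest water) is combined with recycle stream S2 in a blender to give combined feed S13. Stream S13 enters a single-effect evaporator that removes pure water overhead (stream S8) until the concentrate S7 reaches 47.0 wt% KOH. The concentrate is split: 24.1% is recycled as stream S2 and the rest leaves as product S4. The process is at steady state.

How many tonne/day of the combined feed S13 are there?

1705 tonne/day

Overall KOH balance (none leaves overhead): KOH in fresh feed = KOH in product, i.e. 1610×0.087 = (1−0.241)·S7·0.470.
S7 = 140.07/(0.470×0.759) = 392.65 tonne/day.
Recycle S2 = 0.241×392.65 = 94.629 tonne/day.
Combined feed S13 = 1610 + 94.629 = 1704.6 tonne/day.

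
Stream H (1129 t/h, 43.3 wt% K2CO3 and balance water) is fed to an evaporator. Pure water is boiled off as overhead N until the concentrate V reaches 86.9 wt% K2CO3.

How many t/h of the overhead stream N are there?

566.4 t/h

K2CO3 is conserved: 1129×0.433 = 488.86 t/h all reports to the concentrate.
Concentrate = 488.86/(target fraction) = 562.55 t/h.
Overhead = 1129 − 562.55 = 566.45 t/h.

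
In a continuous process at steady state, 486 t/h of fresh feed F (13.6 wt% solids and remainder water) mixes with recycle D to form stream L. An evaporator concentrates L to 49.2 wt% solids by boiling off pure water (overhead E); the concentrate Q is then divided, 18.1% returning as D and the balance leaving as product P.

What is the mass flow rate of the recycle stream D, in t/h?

29.69 t/h

Overall solids balance (none leaves overhead): solids in fresh feed = solids in product, i.e. 486×0.136 = (1−0.181)·Q·0.492.
Q = 66.096/(0.492×0.819) = 164.03 t/h.
Recycle D = 0.181×164.03 = 29.69 t/h.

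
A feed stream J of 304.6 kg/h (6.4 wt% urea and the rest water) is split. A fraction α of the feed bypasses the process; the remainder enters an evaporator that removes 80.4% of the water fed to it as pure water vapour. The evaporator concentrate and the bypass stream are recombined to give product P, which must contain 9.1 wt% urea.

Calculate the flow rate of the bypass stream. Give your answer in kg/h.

All 304.6×0.064 = 19.494 kg/h of urea reaches P, so P = 19.494/0.091 = 214.22 kg/h and vapour = 90.376 kg/h.
The evaporator receives (1−α)·304.6 of feed at 0.936 water and removes 0.804 of that water:
0.804×0.936×(1−α)×304.6 = 90.376
(1−α) = 90.376/229.22 = 0.3943;  α = 0.6057.
Bypass flow = 0.6057×304.6 = 184.51 kg/h.

184.5 kg/h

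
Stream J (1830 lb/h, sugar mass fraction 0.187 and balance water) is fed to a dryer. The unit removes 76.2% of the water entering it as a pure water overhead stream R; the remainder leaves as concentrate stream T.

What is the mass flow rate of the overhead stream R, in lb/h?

water entering = 1830×0.813 = 1487.8 lb/h; overhead removed = 0.762×1487.8 = 1133.7 lb/h.

1134 lb/h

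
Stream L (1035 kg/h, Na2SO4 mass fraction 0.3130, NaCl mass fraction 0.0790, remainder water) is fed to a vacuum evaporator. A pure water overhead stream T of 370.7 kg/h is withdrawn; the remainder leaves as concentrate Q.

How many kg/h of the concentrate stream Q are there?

664.3 kg/h

Concentrate = 1035 − 370.7 = 664.3 kg/h.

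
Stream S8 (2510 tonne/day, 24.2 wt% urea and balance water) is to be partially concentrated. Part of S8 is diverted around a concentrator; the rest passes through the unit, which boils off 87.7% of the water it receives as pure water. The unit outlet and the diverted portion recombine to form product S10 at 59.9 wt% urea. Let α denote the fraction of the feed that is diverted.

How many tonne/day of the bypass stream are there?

259.7 tonne/day

All 2510×0.242 = 607.42 tonne/day of urea reaches S10, so S10 = 607.42/0.599 = 1014.1 tonne/day and vapour = 1495.9 tonne/day.
The evaporator receives (1−α)·2510 of feed at 0.758 water and removes 0.877 of that water:
0.877×0.758×(1−α)×2510 = 1495.9
(1−α) = 1495.9/1668.6 = 0.8965;  α = 0.1035.
Bypass flow = 0.1035×2510 = 259.67 tonne/day.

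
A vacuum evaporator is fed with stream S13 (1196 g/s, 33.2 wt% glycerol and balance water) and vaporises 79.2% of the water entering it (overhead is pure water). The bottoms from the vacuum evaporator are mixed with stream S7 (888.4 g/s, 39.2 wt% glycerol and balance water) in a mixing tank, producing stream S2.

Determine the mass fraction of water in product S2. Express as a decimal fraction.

Vapour removed = 0.792×0.668×1196 = 632.75 g/s; concentrate = 563.25 g/s.
water reaching the mixer = 166.18 (from concentrate) + 888.4×0.608 = 706.32 g/s.
Product flow = 563.25 + 888.4 = 1451.6 g/s; water fraction = 0.487.

0.487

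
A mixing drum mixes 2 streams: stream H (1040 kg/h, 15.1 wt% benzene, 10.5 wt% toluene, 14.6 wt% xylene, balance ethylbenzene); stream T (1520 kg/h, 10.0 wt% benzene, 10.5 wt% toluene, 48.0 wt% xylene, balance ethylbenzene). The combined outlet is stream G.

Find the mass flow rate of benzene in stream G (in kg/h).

benzene out = benzene in = 1040×0.151 + 1520×0.100 = 309.04 kg/h.

309 kg/h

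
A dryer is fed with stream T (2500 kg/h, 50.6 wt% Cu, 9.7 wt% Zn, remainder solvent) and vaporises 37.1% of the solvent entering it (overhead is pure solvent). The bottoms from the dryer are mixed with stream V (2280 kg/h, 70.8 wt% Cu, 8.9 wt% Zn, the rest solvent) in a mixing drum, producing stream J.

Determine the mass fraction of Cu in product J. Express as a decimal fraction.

Vapour removed = 0.371×0.397×2500 = 368.22 kg/h; concentrate = 2131.8 kg/h.
Cu reaching the mixer = 1265 (from concentrate) + 2280×0.708 = 2879.2 kg/h.
Product flow = 2131.8 + 2280 = 4411.8 kg/h; Cu fraction = 0.653.

0.653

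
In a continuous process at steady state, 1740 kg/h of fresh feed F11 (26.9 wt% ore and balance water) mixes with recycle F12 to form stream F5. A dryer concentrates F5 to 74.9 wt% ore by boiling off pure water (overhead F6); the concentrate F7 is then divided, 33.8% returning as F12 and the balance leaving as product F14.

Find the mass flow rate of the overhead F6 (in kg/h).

Overall ore balance (none leaves overhead): ore in fresh feed = ore in product, i.e. 1740×0.269 = (1−0.338)·F7·0.749.
F7 = 468.06/(0.749×0.662) = 943.98 kg/h.
Recycle F12 = 0.338×943.98 = 319.06 kg/h.
Combined feed F5 = 1740 + 319.06 = 2059.1 kg/h.
Overhead F6 = F5 − F7 = 2059.1 − 943.98 = 1115.1 kg/h.

1115 kg/h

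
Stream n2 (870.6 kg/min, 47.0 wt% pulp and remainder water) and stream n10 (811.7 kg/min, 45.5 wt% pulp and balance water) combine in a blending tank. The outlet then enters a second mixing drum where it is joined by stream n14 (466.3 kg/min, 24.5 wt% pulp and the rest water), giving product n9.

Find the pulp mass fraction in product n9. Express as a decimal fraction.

Overall, product flow = 2148.6 kg/min.
pulp in = 870.6×0.470 + 811.7×0.455 + 466.3×0.245 = 892.75 kg/min.
pulp fraction in n9 = 0.416.

0.416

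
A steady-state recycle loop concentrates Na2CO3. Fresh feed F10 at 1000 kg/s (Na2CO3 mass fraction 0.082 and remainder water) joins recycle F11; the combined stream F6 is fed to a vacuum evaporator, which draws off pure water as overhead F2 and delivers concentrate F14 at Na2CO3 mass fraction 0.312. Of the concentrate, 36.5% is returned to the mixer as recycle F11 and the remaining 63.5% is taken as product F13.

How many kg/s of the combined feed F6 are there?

1151 kg/s

Overall Na2CO3 balance (none leaves overhead): Na2CO3 in fresh feed = Na2CO3 in product, i.e. 1000×0.082 = (1−0.365)·F14·0.312.
F14 = 82/(0.312×0.635) = 413.89 kg/s.
Recycle F11 = 0.365×413.89 = 151.07 kg/s.
Combined feed F6 = 1000 + 151.07 = 1151.1 kg/s.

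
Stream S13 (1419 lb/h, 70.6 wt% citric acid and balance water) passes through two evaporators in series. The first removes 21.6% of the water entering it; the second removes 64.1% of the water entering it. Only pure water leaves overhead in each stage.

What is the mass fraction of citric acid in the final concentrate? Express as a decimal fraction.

water in feed = 1419×0.294 = 417.19 lb/h.
After stage 1: water left = (1−0.216)×417.19 = 327.07; stream total = 1328.9 lb/h.
After stage 2: water left = (1−0.641)×327.07 = 117.42; final concentrate = 1119.2 lb/h.
citric acid fraction = 1001.8/1119.2 = 0.8951.

0.8951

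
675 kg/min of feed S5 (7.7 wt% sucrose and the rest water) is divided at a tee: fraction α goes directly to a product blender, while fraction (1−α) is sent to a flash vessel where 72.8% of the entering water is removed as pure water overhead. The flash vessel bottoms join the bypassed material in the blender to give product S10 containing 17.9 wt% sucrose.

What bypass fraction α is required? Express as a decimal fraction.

0.152

All 675×0.077 = 51.975 kg/min of sucrose reaches S10, so S10 = 51.975/0.179 = 290.36 kg/min and vapour = 384.64 kg/min.
The evaporator receives (1−α)·675 of feed at 0.923 water and removes 0.728 of that water:
0.728×0.923×(1−α)×675 = 384.64
(1−α) = 384.64/453.56 = 0.8480;  α = 0.1520.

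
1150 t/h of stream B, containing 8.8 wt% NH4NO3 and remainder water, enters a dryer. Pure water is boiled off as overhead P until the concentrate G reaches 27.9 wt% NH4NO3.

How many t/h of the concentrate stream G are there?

NH4NO3 is conserved: 1150×0.088 = 101.2 t/h all reports to the concentrate.
Concentrate = 101.2/(target fraction) = 362.72 t/h.

362.7 t/h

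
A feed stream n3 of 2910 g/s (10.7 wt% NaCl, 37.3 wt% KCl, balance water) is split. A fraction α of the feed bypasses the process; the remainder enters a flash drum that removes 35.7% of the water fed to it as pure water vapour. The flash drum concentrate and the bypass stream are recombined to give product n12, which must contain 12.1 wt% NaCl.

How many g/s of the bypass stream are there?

All 2910×0.107 = 311.37 g/s of NaCl reaches n12, so n12 = 311.37/0.121 = 2573.3 g/s and vapour = 336.69 g/s.
The evaporator receives (1−α)·2910 of feed at 0.520 water and removes 0.357 of that water:
0.357×0.520×(1−α)×2910 = 336.69
(1−α) = 336.69/540.21 = 0.6233;  α = 0.3767.
Bypass flow = 0.3767×2910 = 1096.3 g/s.

1096 g/s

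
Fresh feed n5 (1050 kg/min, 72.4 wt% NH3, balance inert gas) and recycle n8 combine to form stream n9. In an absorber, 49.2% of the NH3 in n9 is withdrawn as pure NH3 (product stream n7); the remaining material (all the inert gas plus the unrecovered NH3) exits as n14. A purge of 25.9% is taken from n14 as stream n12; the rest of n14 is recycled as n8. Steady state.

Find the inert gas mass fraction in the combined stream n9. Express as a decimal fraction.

0.479

inert gas enters only via n5 and leaves only via the purge: 1050×0.276 = 0.259×(inert gas in n14), and the absorber passes all inert gas, so inert gas in n9 = inert gas in n14 = 1118.9 kg/min.
NH3 in n9: m_A = 1050×0.724 + (1−0.259)·(1−0.492)·m_A, so m_A = 760.2/0.6236 = 1219.1 kg/min.
n9 = 1219.1 + 1118.9 = 2338 kg/min.
inert gas fraction in n9 = 1118.9/2338 = 0.479.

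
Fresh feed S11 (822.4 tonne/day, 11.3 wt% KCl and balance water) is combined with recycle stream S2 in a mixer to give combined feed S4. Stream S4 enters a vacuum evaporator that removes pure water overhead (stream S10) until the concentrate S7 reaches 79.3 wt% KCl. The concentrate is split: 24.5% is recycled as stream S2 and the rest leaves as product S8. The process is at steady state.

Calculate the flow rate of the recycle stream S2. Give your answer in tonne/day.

Overall KCl balance (none leaves overhead): KCl in fresh feed = KCl in product, i.e. 822.4×0.113 = (1−0.245)·S7·0.793.
S7 = 92.931/(0.793×0.755) = 155.22 tonne/day.
Recycle S2 = 0.245×155.22 = 38.028 tonne/day.

38.03 tonne/day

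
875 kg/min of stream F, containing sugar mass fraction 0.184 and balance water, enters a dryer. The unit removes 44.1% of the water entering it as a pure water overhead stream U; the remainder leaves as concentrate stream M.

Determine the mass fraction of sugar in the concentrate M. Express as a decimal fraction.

0.287

sugar is not removed: 875×0.184 = 161 kg/min of sugar enters M.
water entering = 875×0.816 = 714 kg/min; overhead removed = 0.441×714 = 314.87 kg/min.
Concentrate = 875 − 314.87 = 560.13 kg/min.
Mass fraction = 161/560.13 = 0.287.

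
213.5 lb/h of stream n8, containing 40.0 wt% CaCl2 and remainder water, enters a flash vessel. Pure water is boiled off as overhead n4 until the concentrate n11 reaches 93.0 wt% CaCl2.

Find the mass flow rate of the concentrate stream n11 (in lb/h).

91.83 lb/h

CaCl2 is conserved: 213.5×0.400 = 85.4 lb/h all reports to the concentrate.
Concentrate = 85.4/(target fraction) = 91.828 lb/h.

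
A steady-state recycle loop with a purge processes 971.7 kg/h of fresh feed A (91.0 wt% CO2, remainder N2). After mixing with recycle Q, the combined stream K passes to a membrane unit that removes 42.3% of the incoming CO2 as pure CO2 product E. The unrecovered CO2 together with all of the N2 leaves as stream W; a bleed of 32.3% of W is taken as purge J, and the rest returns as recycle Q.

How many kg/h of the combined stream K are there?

1722 kg/h

N2 enters only via A and leaves only via the purge: 971.7×0.090 = 0.323×(N2 in W), and the membrane unit passes all N2, so N2 in K = N2 in W = 270.75 kg/h.
CO2 in K: m_A = 971.7×0.910 + (1−0.323)·(1−0.423)·m_A, so m_A = 884.25/0.6094 = 1451.1 kg/h.
K = 1451.1 + 270.75 = 1721.8 kg/h.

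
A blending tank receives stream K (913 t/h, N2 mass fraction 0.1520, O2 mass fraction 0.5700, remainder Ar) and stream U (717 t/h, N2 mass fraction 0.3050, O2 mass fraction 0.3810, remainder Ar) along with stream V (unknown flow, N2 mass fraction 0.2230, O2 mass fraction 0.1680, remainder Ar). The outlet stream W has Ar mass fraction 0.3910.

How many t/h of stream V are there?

726.5 t/h

Let V be the unknown flow. Total out = 1630 + V.
Ar balance: 478.95 + 0.609·V = 0.391·(1630 + V)
(0.609 − 0.391)·V = 0.391×1630 − 478.95 = 158.38
V = 158.38 / 0.218 = 726.5 t/h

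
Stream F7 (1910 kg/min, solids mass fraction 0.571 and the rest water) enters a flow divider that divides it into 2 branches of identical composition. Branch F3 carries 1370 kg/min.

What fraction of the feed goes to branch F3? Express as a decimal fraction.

Fraction to F3 = 1370/1910 = 0.7173.

0.717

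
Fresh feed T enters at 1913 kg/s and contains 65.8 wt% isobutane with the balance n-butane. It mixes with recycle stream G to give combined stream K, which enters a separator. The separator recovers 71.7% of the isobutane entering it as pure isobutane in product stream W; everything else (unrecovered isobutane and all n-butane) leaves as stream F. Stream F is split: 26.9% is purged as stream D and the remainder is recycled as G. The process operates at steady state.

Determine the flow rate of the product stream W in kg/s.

isobutane in K: m_A = 1913×0.658 + (1−0.269)·(1−0.717)·m_A, so m_A = 1258.8/0.7931 = 1587.1 kg/s.
Product W = 0.717×1587.1 = 1137.9 kg/s.

1138 kg/s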